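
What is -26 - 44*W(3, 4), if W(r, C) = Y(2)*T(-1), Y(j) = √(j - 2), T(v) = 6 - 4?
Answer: -26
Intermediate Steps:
T(v) = 2
Y(j) = √(-2 + j)
W(r, C) = 0 (W(r, C) = √(-2 + 2)*2 = √0*2 = 0*2 = 0)
-26 - 44*W(3, 4) = -26 - 44*0 = -26 + 0 = -26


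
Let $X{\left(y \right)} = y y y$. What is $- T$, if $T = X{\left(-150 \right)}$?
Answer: $3375000$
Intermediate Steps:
$X{\left(y \right)} = y^{3}$ ($X{\left(y \right)} = y^{2} y = y^{3}$)
$T = -3375000$ ($T = \left(-150\right)^{3} = -3375000$)
$- T = \left(-1\right) \left(-3375000\right) = 3375000$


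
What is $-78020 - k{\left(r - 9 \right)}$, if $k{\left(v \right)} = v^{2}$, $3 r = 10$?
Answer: $- \frac{702469}{9} \approx -78052.0$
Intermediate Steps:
$r = \frac{10}{3}$ ($r = \frac{1}{3} \cdot 10 = \frac{10}{3} \approx 3.3333$)
$-78020 - k{\left(r - 9 \right)} = -78020 - \left(\frac{10}{3} - 9\right)^{2} = -78020 - \left(- \frac{17}{3}\right)^{2} = -78020 - \frac{289}{9} = - \frac{702469}{9}$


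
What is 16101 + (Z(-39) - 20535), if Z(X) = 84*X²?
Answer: 123330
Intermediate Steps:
16101 + (Z(-39) - 20535) = 16101 + (84*(-39)² - 20535) = 16101 + (84*1521 - 20535) = 16101 + (127764 - 20535) = 16101 + 107229 = 123330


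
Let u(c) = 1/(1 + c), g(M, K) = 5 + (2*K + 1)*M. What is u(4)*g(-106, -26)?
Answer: 5411/5 ≈ 1082.2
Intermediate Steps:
g(M, K) = 5 + M*(1 + 2*K) (g(M, K) = 5 + (1 + 2*K)*M = 5 + M*(1 + 2*K))
u(4)*g(-106, -26) = (5 - 106 + 2*(-26)*(-106))/(1 + 4) = (5 - 106 + 5512)/5 = (⅕)*5411 = 5411/5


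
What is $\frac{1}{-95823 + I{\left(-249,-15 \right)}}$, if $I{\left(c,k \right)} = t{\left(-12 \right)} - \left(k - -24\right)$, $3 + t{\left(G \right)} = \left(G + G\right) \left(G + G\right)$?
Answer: $- \frac{1}{95259} \approx -1.0498 \cdot 10^{-5}$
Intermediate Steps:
$t{\left(G \right)} = -3 + 4 G^{2}$ ($t{\left(G \right)} = -3 + \left(G + G\right) \left(G + G\right) = -3 + 2 G 2 G = -3 + 4 G^{2}$)
$I{\left(c,k \right)} = 549 - k$ ($I{\left(c,k \right)} = \left(-3 + 4 \left(-12\right)^{2}\right) - \left(k - -24\right) = \left(-3 + 4 \cdot 144\right) - \left(k + 24\right) = \left(-3 + 576\right) - \left(24 + k\right) = 573 - \left(24 + k\right) = 549 - k$)
$\frac{1}{-95823 + I{\left(-249,-15 \right)}} = \frac{1}{-95823 + \left(549 - -15\right)} = \frac{1}{-95823 + \left(549 + 15\right)} = \frac{1}{-95823 + 564} = \frac{1}{-95259} = - \frac{1}{95259}$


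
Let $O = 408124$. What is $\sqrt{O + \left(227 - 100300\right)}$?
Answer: $\sqrt{308051} \approx 555.02$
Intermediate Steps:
$\sqrt{O + \left(227 - 100300\right)} = \sqrt{408124 + \left(227 - 100300\right)} = \sqrt{408124 - 100073} = \sqrt{308051}$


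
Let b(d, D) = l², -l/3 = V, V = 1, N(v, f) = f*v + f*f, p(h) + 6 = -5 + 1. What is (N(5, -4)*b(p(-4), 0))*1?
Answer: -36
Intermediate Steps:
p(h) = -10 (p(h) = -6 + (-5 + 1) = -6 - 4 = -10)
N(v, f) = f² + f*v (N(v, f) = f*v + f² = f² + f*v)
l = -3 (l = -3*1 = -3)
b(d, D) = 9 (b(d, D) = (-3)² = 9)
(N(5, -4)*b(p(-4), 0))*1 = (-4*(-4 + 5)*9)*1 = (-4*1*9)*1 = -4*9*1 = -36*1 = -36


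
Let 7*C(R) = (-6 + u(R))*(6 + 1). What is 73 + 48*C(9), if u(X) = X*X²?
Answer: 34777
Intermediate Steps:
u(X) = X³
C(R) = -6 + R³ (C(R) = ((-6 + R³)*(6 + 1))/7 = ((-6 + R³)*7)/7 = (-42 + 7*R³)/7 = -6 + R³)
73 + 48*C(9) = 73 + 48*(-6 + 9³) = 73 + 48*(-6 + 729) = 73 + 48*723 = 73 + 34704 = 34777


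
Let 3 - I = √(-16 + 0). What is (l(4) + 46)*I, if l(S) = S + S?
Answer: 162 - 216*I ≈ 162.0 - 216.0*I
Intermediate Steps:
I = 3 - 4*I (I = 3 - √(-16 + 0) = 3 - √(-16) = 3 - 4*I ≈ 3.0 - 4.0*I)
l(S) = 2*S
(l(4) + 46)*I = (2*4 + 46)*(3 - 4*I) = (8 + 46)*(3 - 4*I) = 54*(3 - 4*I) = 162 - 216*I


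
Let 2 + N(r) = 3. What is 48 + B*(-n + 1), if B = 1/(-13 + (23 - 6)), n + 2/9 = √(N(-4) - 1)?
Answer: 1739/36 ≈ 48.306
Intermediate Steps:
N(r) = 1 (N(r) = -2 + 3 = 1)
n = -2/9 (n = -2/9 + √(1 - 1) = -2/9 + √0 = -2/9 + 0 = -2/9 ≈ -0.22222)
B = ¼ (B = 1/(-13 + 17) = 1/4 = ¼ ≈ 0.25000)
48 + B*(-n + 1) = 48 + (-1*(-2/9) + 1)/4 = 48 + (2/9 + 1)/4 = 48 + (¼)*(11/9) = 48 + 11/36 = 1739/36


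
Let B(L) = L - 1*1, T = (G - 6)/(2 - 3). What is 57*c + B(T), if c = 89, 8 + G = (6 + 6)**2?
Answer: 4942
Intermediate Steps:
G = 136 (G = -8 + (6 + 6)**2 = -8 + 12**2 = -8 + 144 = 136)
T = -130 (T = (136 - 6)/(2 - 3) = 130/(-1) = 130*(-1) = -130)
B(L) = -1 + L (B(L) = L - 1 = -1 + L)
57*c + B(T) = 57*89 + (-1 - 130) = 5073 - 131 = 4942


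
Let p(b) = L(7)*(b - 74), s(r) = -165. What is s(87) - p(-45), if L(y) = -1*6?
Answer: -879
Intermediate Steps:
L(y) = -6
p(b) = 444 - 6*b (p(b) = -6*(b - 74) = -6*(-74 + b) = 444 - 6*b)
s(87) - p(-45) = -165 - (444 - 6*(-45)) = -165 - (444 + 270) = -165 - 1*714 = -165 - 714 = -879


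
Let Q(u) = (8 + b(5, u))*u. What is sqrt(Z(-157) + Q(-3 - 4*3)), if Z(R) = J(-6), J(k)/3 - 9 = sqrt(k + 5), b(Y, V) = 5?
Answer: sqrt(-168 + 3*I) ≈ 0.1157 + 12.962*I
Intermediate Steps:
Q(u) = 13*u (Q(u) = (8 + 5)*u = 13*u)
J(k) = 27 + 3*sqrt(5 + k) (J(k) = 27 + 3*sqrt(k + 5) = 27 + 3*sqrt(5 + k))
Z(R) = 27 + 3*I (Z(R) = 27 + 3*sqrt(5 - 6) = 27 + 3*sqrt(-1) = 27 + 3*I)
sqrt(Z(-157) + Q(-3 - 4*3)) = sqrt((27 + 3*I) + 13*(-3 - 4*3)) = sqrt((27 + 3*I) + 13*(-3 - 12)) = sqrt((27 + 3*I) + 13*(-15)) = sqrt((27 + 3*I) - 195) = sqrt(-168 + 3*I)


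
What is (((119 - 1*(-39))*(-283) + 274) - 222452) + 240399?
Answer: -26493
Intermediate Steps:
(((119 - 1*(-39))*(-283) + 274) - 222452) + 240399 = (((119 + 39)*(-283) + 274) - 222452) + 240399 = ((158*(-283) + 274) - 222452) + 240399 = ((-44714 + 274) - 222452) + 240399 = (-44440 - 222452) + 240399 = -266892 + 240399 = -26493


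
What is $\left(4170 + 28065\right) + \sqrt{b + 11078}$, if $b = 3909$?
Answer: $32235 + \sqrt{14987} \approx 32357.0$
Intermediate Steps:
$\left(4170 + 28065\right) + \sqrt{b + 11078} = \left(4170 + 28065\right) + \sqrt{3909 + 11078} = 32235 + \sqrt{14987}$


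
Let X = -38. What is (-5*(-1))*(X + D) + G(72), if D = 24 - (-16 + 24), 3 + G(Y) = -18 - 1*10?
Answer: -141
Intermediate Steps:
G(Y) = -31 (G(Y) = -3 + (-18 - 1*10) = -3 + (-18 - 10) = -3 - 28 = -31)
D = 16 (D = 24 - 1*8 = 24 - 8 = 16)
(-5*(-1))*(X + D) + G(72) = (-5*(-1))*(-38 + 16) - 31 = 5*(-22) - 31 = -110 - 31 = -141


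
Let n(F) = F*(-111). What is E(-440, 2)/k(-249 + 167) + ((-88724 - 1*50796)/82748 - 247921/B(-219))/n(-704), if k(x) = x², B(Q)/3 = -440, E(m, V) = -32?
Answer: -8526906726193/3587028250037760 ≈ -0.0023772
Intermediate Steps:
B(Q) = -1320 (B(Q) = 3*(-440) = -1320)
n(F) = -111*F
E(-440, 2)/k(-249 + 167) + ((-88724 - 1*50796)/82748 - 247921/B(-219))/n(-704) = -32/(-249 + 167)² + ((-88724 - 1*50796)/82748 - 247921/(-1320))/((-111*(-704))) = -32/((-82)²) + ((-88724 - 50796)*(1/82748) - 247921*(-1/1320))/78144 = -32/6724 + (-139520*1/82748 + 247921/1320)*(1/78144) = -32*1/6724 + (-34880/20687 + 247921/1320)*(1/78144) = -8/1681 + (5082700127/27306840)*(1/78144) = -8/1681 + 5082700127/2133865704960 = -8526906726193/3587028250037760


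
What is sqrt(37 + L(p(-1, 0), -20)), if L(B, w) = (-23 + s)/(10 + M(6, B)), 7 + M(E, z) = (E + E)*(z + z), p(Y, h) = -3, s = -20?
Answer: 2*sqrt(44781)/69 ≈ 6.1338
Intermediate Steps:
M(E, z) = -7 + 4*E*z (M(E, z) = -7 + (E + E)*(z + z) = -7 + (2*E)*(2*z) = -7 + 4*E*z)
L(B, w) = -43/(3 + 24*B) (L(B, w) = (-23 - 20)/(10 + (-7 + 4*6*B)) = -43/(10 + (-7 + 24*B)) = -43/(3 + 24*B))
sqrt(37 + L(p(-1, 0), -20)) = sqrt(37 - 43/(3 + 24*(-3))) = sqrt(37 - 43/(3 - 72)) = sqrt(37 - 43/(-69)) = sqrt(37 - 43*(-1/69)) = sqrt(37 + 43/69) = sqrt(2596/69) = 2*sqrt(44781)/69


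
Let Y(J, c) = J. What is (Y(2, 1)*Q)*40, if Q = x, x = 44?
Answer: 3520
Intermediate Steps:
Q = 44
(Y(2, 1)*Q)*40 = (2*44)*40 = 88*40 = 3520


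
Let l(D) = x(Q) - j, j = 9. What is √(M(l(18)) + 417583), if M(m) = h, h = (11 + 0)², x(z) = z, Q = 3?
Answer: 2*√104426 ≈ 646.30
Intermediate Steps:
h = 121 (h = 11² = 121)
l(D) = -6 (l(D) = 3 - 1*9 = 3 - 9 = -6)
M(m) = 121
√(M(l(18)) + 417583) = √(121 + 417583) = √417704 = 2*√104426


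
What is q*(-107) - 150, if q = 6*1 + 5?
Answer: -1327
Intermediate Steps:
q = 11 (q = 6 + 5 = 11)
q*(-107) - 150 = 11*(-107) - 150 = -1177 - 150 = -1327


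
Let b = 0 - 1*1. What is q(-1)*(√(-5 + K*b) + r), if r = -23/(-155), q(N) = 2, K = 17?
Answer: 46/155 + 2*I*√22 ≈ 0.29677 + 9.3808*I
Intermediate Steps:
b = -1 (b = 0 - 1 = -1)
r = 23/155 (r = -23*(-1/155) = 23/155 ≈ 0.14839)
q(-1)*(√(-5 + K*b) + r) = 2*(√(-5 + 17*(-1)) + 23/155) = 2*(√(-5 - 17) + 23/155) = 2*(√(-22) + 23/155) = 2*(I*√22 + 23/155) = 2*(23/155 + I*√22) = 46/155 + 2*I*√22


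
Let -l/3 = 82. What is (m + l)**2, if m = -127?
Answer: 139129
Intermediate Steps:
l = -246 (l = -3*82 = -246)
(m + l)**2 = (-127 - 246)**2 = (-373)**2 = 139129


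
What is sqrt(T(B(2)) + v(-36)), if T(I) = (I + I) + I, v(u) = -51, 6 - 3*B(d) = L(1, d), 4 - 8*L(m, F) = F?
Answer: I*sqrt(181)/2 ≈ 6.7268*I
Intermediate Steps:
L(m, F) = 1/2 - F/8
B(d) = 11/6 + d/24 (B(d) = 2 - (1/2 - d/8)/3 = 2 + (-1/6 + d/24) = 11/6 + d/24)
T(I) = 3*I (T(I) = 2*I + I = 3*I)
sqrt(T(B(2)) + v(-36)) = sqrt(3*(11/6 + (1/24)*2) - 51) = sqrt(3*(11/6 + 1/12) - 51) = sqrt(3*(23/12) - 51) = sqrt(23/4 - 51) = sqrt(-181/4) = I*sqrt(181)/2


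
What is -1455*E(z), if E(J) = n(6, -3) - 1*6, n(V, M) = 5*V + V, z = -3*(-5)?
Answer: -43650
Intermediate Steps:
z = 15
n(V, M) = 6*V
E(J) = 30 (E(J) = 6*6 - 1*6 = 36 - 6 = 30)
-1455*E(z) = -1455*30 = -43650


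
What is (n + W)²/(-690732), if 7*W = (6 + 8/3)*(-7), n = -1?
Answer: -841/6216588 ≈ -0.00013528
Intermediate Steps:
W = -26/3 (W = ((6 + 8/3)*(-7))/7 = ((26/3)*(-7))/7 = (⅐)*(-182/3) = -26/3 ≈ -8.6667)
(n + W)²/(-690732) = (-1 - 26/3)²/(-690732) = (-29/3)²*(-1/690732) = (841/9)*(-1/690732) = -841/6216588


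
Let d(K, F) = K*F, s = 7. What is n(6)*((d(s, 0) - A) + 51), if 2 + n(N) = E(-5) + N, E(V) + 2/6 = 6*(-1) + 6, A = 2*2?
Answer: 517/3 ≈ 172.33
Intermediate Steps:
d(K, F) = F*K
A = 4
E(V) = -1/3 (E(V) = -1/3 + (6*(-1) + 6) = -1/3 + (-6 + 6) = -1/3 + 0 = -1/3)
n(N) = -7/3 + N (n(N) = -2 + (-1/3 + N) = -7/3 + N)
n(6)*((d(s, 0) - A) + 51) = (-7/3 + 6)*((0*7 - 1*4) + 51) = 11*((0 - 4) + 51)/3 = 11*(-4 + 51)/3 = (11/3)*47 = 517/3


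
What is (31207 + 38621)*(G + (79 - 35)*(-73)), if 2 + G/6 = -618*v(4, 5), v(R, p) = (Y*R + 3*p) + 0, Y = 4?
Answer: -8251714416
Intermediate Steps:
v(R, p) = 3*p + 4*R (v(R, p) = (4*R + 3*p) + 0 = (3*p + 4*R) + 0 = 3*p + 4*R)
G = -114960 (G = -12 + 6*(-618*(3*5 + 4*4)) = -12 + 6*(-618*(15 + 16)) = -12 + 6*(-618*31) = -12 + 6*(-19158) = -12 - 114948 = -114960)
(31207 + 38621)*(G + (79 - 35)*(-73)) = (31207 + 38621)*(-114960 + (79 - 35)*(-73)) = 69828*(-114960 + 44*(-73)) = 69828*(-114960 - 3212) = 69828*(-118172) = -8251714416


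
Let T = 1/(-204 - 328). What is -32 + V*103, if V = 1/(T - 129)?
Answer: -2250924/68629 ≈ -32.798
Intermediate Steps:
T = -1/532 (T = 1/(-532) = -1/532 ≈ -0.0018797)
V = -532/68629 (V = 1/(-1/532 - 129) = 1/(-68629/532) = -532/68629 ≈ -0.0077518)
-32 + V*103 = -32 - 532/68629*103 = -32 - 54796/68629 = -2250924/68629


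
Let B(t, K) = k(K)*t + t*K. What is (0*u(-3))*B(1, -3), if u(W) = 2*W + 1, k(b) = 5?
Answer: 0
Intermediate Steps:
u(W) = 1 + 2*W
B(t, K) = 5*t + K*t (B(t, K) = 5*t + t*K = 5*t + K*t)
(0*u(-3))*B(1, -3) = (0*(1 + 2*(-3)))*(1*(5 - 3)) = (0*(1 - 6))*(1*2) = (0*(-5))*2 = 0*2 = 0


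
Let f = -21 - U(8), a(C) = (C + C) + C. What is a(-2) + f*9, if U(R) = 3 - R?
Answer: -150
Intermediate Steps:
a(C) = 3*C (a(C) = 2*C + C = 3*C)
f = -16 (f = -21 - (3 - 1*8) = -21 - (3 - 8) = -21 - 1*(-5) = -21 + 5 = -16)
a(-2) + f*9 = 3*(-2) - 16*9 = -6 - 144 = -150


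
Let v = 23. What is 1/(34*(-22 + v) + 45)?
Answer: 1/79 ≈ 0.012658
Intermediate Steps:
1/(34*(-22 + v) + 45) = 1/(34*(-22 + 23) + 45) = 1/(34*1 + 45) = 1/(34 + 45) = 1/79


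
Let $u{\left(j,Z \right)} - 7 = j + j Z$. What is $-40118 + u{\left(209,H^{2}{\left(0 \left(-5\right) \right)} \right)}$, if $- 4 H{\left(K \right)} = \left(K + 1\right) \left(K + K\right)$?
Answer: $-39902$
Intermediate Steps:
$H{\left(K \right)} = - \frac{K \left(1 + K\right)}{2}$ ($H{\left(K \right)} = - \frac{\left(K + 1\right) \left(K + K\right)}{4} = - \frac{\left(1 + K\right) 2 K}{4} = - \frac{2 K \left(1 + K\right)}{4} = - \frac{K \left(1 + K\right)}{2}$)
$u{\left(j,Z \right)} = 7 + j + Z j$ ($u{\left(j,Z \right)} = 7 + \left(j + j Z\right) = 7 + \left(j + Z j\right) = 7 + j + Z j$)
$-40118 + u{\left(209,H^{2}{\left(0 \left(-5\right) \right)} \right)} = -40118 + \left(7 + 209 + \left(- \frac{0 \left(-5\right) \left(1 + 0 \left(-5\right)\right)}{2}\right)^{2} \cdot 209\right) = -40118 + \left(7 + 209 + \left(\left(- \frac{1}{2}\right) 0 \left(1 + 0\right)\right)^{2} \cdot 209\right) = -40118 + \left(7 + 209 + \left(\left(- \frac{1}{2}\right) 0 \cdot 1\right)^{2} \cdot 209\right) = -40118 + \left(7 + 209 + 0^{2} \cdot 209\right) = -40118 + \left(7 + 209 + 0 \cdot 209\right) = -40118 + \left(7 + 209 + 0\right) = -40118 + 216 = -39902$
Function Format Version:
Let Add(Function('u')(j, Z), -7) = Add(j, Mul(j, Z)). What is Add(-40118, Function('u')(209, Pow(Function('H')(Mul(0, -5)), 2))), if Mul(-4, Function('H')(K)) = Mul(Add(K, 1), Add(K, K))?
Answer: -39902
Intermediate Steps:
Function('H')(K) = Mul(Rational(-1, 2), K, Add(1, K)) (Function('H')(K) = Mul(Rational(-1, 4), Mul(Add(K, 1), Add(K, K))) = Mul(Rational(-1, 4), Mul(Add(1, K), Mul(2, K))) = Mul(Rational(-1, 4), Mul(2, K, Add(1, K))) = Mul(Rational(-1, 2), K, Add(1, K)))
Function('u')(j, Z) = Add(7, j, Mul(Z, j)) (Function('u')(j, Z) = Add(7, Add(j, Mul(j, Z))) = Add(7, Add(j, Mul(Z, j))) = Add(7, j, Mul(Z, j)))
Add(-40118, Function('u')(209, Pow(Function('H')(Mul(0, -5)), 2))) = Add(-40118, Add(7, 209, Mul(Pow(Mul(Rational(-1, 2), Mul(0, -5), Add(1, Mul(0, -5))), 2), 209))) = Add(-40118, Add(7, 209, Mul(Pow(Mul(Rational(-1, 2), 0, Add(1, 0)), 2), 209))) = Add(-40118, Add(7, 209, Mul(Pow(Mul(Rational(-1, 2), 0, 1), 2), 209))) = Add(-40118, Add(7, 209, Mul(Pow(0, 2), 209))) = Add(-40118, Add(7, 209, Mul(0, 209))) = Add(-40118, Add(7, 209, 0)) = Add(-40118, 216) = -39902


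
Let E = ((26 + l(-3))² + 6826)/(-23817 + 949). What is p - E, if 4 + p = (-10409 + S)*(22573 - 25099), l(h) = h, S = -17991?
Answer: 1640513647083/22868 ≈ 7.1738e+7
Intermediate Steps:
E = -7355/22868 (E = ((26 - 3)² + 6826)/(-23817 + 949) = (23² + 6826)/(-22868) = (529 + 6826)*(-1/22868) = 7355*(-1/22868) = -7355/22868 ≈ -0.32163)
p = 71738396 (p = -4 + (-10409 - 17991)*(22573 - 25099) = -4 - 28400*(-2526) = -4 + 71738400 = 71738396)
p - E = 71738396 - 1*(-7355/22868) = 71738396 + 7355/22868 = 1640513647083/22868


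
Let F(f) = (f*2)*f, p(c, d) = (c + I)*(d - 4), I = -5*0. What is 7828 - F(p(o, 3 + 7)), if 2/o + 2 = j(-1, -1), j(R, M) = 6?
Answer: 7810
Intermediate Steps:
I = 0
o = ½ (o = 2/(-2 + 6) = 2/4 = 2*(¼) = ½ ≈ 0.50000)
p(c, d) = c*(-4 + d) (p(c, d) = (c + 0)*(d - 4) = c*(-4 + d))
F(f) = 2*f² (F(f) = (2*f)*f = 2*f²)
7828 - F(p(o, 3 + 7)) = 7828 - 2*((-4 + (3 + 7))/2)² = 7828 - 2*((-4 + 10)/2)² = 7828 - 2*((½)*6)² = 7828 - 2*3² = 7828 - 2*9 = 7828 - 1*18 = 7828 - 18 = 7810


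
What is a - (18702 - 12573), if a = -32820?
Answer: -38949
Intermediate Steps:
a - (18702 - 12573) = -32820 - (18702 - 12573) = -32820 - 1*6129 = -32820 - 6129 = -38949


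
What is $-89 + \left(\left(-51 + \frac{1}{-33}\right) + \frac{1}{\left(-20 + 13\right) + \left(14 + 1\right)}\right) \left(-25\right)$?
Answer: $\frac{312479}{264} \approx 1183.6$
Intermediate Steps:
$-89 + \left(\left(-51 + \frac{1}{-33}\right) + \frac{1}{\left(-20 + 13\right) + \left(14 + 1\right)}\right) \left(-25\right) = -89 + \left(\left(-51 - \frac{1}{33}\right) + \frac{1}{-7 + 15}\right) \left(-25\right) = -89 + \left(- \frac{1684}{33} + \frac{1}{8}\right) \left(-25\right) = -89 - - \frac{335975}{264} = -89 + \frac{335975}{264} = \frac{312479}{264}$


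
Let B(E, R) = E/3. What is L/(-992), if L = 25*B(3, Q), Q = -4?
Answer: -25/992 ≈ -0.025202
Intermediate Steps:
B(E, R) = E/3 (B(E, R) = E*(⅓) = E/3)
L = 25 (L = 25*((⅓)*3) = 25*1 = 25)
L/(-992) = 25/(-992) = 25*(-1/992) = -25/992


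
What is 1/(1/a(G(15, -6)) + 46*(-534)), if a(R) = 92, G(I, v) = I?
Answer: -92/2259887 ≈ -4.0710e-5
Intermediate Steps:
1/(1/a(G(15, -6)) + 46*(-534)) = 1/(1/92 + 46*(-534)) = 1/(1/92 - 24564) = 1/(-2259887/92) = -92/2259887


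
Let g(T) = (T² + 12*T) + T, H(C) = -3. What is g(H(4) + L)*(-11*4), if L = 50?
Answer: -124080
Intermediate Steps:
g(T) = T² + 13*T
g(H(4) + L)*(-11*4) = ((-3 + 50)*(13 + (-3 + 50)))*(-11*4) = (47*(13 + 47))*(-44) = (47*60)*(-44) = 2820*(-44) = -124080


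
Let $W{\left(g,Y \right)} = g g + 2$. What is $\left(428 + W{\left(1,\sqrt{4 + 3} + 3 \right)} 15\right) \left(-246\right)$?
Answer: $-116358$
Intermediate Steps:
$W{\left(g,Y \right)} = 2 + g^{2}$ ($W{\left(g,Y \right)} = g^{2} + 2 = 2 + g^{2}$)
$\left(428 + W{\left(1,\sqrt{4 + 3} + 3 \right)} 15\right) \left(-246\right) = \left(428 + \left(2 + 1^{2}\right) 15\right) \left(-246\right) = \left(428 + \left(2 + 1\right) 15\right) \left(-246\right) = \left(428 + 3 \cdot 15\right) \left(-246\right) = \left(428 + 45\right) \left(-246\right) = 473 \left(-246\right) = -116358$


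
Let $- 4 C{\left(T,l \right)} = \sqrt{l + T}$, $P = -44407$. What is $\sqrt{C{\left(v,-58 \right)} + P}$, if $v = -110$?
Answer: $\frac{\sqrt{-177628 - 2 i \sqrt{42}}}{2} \approx 0.0076885 - 210.73 i$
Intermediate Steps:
$C{\left(T,l \right)} = - \frac{\sqrt{T + l}}{4}$ ($C{\left(T,l \right)} = - \frac{\sqrt{l + T}}{4} = - \frac{\sqrt{T + l}}{4}$)
$\sqrt{C{\left(v,-58 \right)} + P} = \sqrt{- \frac{\sqrt{-110 - 58}}{4} - 44407} = \sqrt{- \frac{\sqrt{-168}}{4} - 44407} = \sqrt{- \frac{2 i \sqrt{42}}{4} - 44407} = \sqrt{- \frac{i \sqrt{42}}{2} - 44407} = \sqrt{-44407 - \frac{i \sqrt{42}}{2}}$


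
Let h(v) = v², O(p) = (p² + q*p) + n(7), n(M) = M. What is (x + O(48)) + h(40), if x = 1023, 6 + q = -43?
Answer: 2582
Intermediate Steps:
q = -49 (q = -6 - 43 = -49)
O(p) = 7 + p² - 49*p (O(p) = (p² - 49*p) + 7 = 7 + p² - 49*p)
(x + O(48)) + h(40) = (1023 + (7 + 48² - 49*48)) + 40² = (1023 + (7 + 2304 - 2352)) + 1600 = (1023 - 41) + 1600 = 982 + 1600 = 2582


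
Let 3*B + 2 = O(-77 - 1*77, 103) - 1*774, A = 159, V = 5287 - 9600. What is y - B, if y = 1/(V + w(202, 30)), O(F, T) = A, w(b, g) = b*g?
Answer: 1077902/5241 ≈ 205.67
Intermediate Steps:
V = -4313
O(F, T) = 159
B = -617/3 (B = -2/3 + (159 - 1*774)/3 = -2/3 + (159 - 774)/3 = -2/3 + (1/3)*(-615) = -2/3 - 205 = -617/3 ≈ -205.67)
y = 1/1747 (y = 1/(-4313 + 202*30) = 1/(-4313 + 6060) = 1/1747 ≈ 0.00057241)
y - B = 1/1747 - 1*(-617/3) = 1/1747 + 617/3 = 1077902/5241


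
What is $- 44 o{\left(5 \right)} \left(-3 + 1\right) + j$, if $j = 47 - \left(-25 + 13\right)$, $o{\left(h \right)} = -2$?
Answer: $-117$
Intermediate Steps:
$j = 59$ ($j = 47 - -12 = 47 + 12 = 59$)
$- 44 o{\left(5 \right)} \left(-3 + 1\right) + j = - 44 \left(- 2 \left(-3 + 1\right)\right) + 59 = - 44 \left(\left(-2\right) \left(-2\right)\right) + 59 = \left(-44\right) 4 + 59 = -176 + 59 = -117$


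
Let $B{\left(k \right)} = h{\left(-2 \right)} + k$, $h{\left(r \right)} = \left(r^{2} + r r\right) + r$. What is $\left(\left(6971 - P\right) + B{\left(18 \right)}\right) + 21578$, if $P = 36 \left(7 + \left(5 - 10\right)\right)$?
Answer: $28501$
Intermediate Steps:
$P = 72$ ($P = 36 \left(7 + \left(5 - 10\right)\right) = 36 \left(7 - 5\right) = 36 \cdot 2 = 72$)
$h{\left(r \right)} = r + 2 r^{2}$ ($h{\left(r \right)} = \left(r^{2} + r^{2}\right) + r = 2 r^{2} + r = r + 2 r^{2}$)
$B{\left(k \right)} = 6 + k$ ($B{\left(k \right)} = - 2 \left(1 + 2 \left(-2\right)\right) + k = - 2 \left(1 - 4\right) + k = \left(-2\right) \left(-3\right) + k = 6 + k$)
$\left(\left(6971 - P\right) + B{\left(18 \right)}\right) + 21578 = \left(\left(6971 - 72\right) + \left(6 + 18\right)\right) + 21578 = \left(\left(6971 - 72\right) + 24\right) + 21578 = \left(6899 + 24\right) + 21578 = 6923 + 21578 = 28501$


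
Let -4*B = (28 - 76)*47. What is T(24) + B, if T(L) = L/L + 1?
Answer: 566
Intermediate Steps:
T(L) = 2 (T(L) = 1 + 1 = 2)
B = 564 (B = -(28 - 76)*47/4 = -(-12)*47 = -1/4*(-2256) = 564)
T(24) + B = 2 + 564 = 566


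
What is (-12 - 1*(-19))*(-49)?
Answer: -343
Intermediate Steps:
(-12 - 1*(-19))*(-49) = (-12 + 19)*(-49) = 7*(-49) = -343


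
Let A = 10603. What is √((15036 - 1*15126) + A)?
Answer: √10513 ≈ 102.53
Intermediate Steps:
√((15036 - 1*15126) + A) = √((15036 - 1*15126) + 10603) = √((15036 - 15126) + 10603) = √(-90 + 10603) = √10513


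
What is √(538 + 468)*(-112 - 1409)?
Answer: -1521*√1006 ≈ -48242.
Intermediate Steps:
√(538 + 468)*(-112 - 1409) = √1006*(-1521) = -1521*√1006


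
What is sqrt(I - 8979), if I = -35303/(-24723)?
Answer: I*sqrt(609703555958)/8241 ≈ 94.75*I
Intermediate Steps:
I = 35303/24723 (I = -35303*(-1/24723) = 35303/24723 ≈ 1.4279)
sqrt(I - 8979) = sqrt(35303/24723 - 8979) = sqrt(-221952514/24723) = I*sqrt(609703555958)/8241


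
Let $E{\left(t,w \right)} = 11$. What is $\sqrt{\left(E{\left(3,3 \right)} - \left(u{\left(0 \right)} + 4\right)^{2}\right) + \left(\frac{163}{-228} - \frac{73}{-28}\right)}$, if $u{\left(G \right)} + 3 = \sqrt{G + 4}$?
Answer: $\frac{\sqrt{619647}}{399} \approx 1.9729$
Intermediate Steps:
$u{\left(G \right)} = -3 + \sqrt{4 + G}$ ($u{\left(G \right)} = -3 + \sqrt{G + 4} = -3 + \sqrt{4 + G}$)
$\sqrt{\left(E{\left(3,3 \right)} - \left(u{\left(0 \right)} + 4\right)^{2}\right) + \left(\frac{163}{-228} - \frac{73}{-28}\right)} = \sqrt{\left(11 - \left(\left(-3 + \sqrt{4 + 0}\right) + 4\right)^{2}\right) + \left(\frac{163}{-228} - \frac{73}{-28}\right)} = \sqrt{\left(11 - \left(\left(-3 + \sqrt{4}\right) + 4\right)^{2}\right) + \left(163 \left(- \frac{1}{228}\right) - - \frac{73}{28}\right)} = \sqrt{\left(11 - \left(\left(-3 + 2\right) + 4\right)^{2}\right) + \left(- \frac{163}{228} + \frac{73}{28}\right)} = \sqrt{\left(11 - \left(-1 + 4\right)^{2}\right) + \frac{755}{399}} = \sqrt{\left(11 - 3^{2}\right) + \frac{755}{399}} = \sqrt{\left(11 - 9\right) + \frac{755}{399}} = \sqrt{2 + \frac{755}{399}} = \sqrt{\frac{1553}{399}} = \frac{\sqrt{619647}}{399}$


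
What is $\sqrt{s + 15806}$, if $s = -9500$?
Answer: $\sqrt{6306} \approx 79.41$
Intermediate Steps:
$\sqrt{s + 15806} = \sqrt{-9500 + 15806} = \sqrt{6306}$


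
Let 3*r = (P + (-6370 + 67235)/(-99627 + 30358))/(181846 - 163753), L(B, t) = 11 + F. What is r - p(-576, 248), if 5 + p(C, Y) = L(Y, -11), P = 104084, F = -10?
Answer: 7416380645/1253284017 ≈ 5.9176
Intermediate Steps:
L(B, t) = 1 (L(B, t) = 11 - 10 = 1)
p(C, Y) = -4 (p(C, Y) = -5 + 1 = -4)
r = 2403244577/1253284017 (r = ((104084 + (-6370 + 67235)/(-99627 + 30358))/(181846 - 163753))/3 = ((104084 + 60865/(-69269))/18093)/3 = ((104084 + 60865*(-1/69269))*(1/18093))/3 = ((104084 - 60865/69269)*(1/18093))/3 = ((7209733731/69269)*(1/18093))/3 = (1/3)*(2403244577/417761339) = 2403244577/1253284017 ≈ 1.9176)
r - p(-576, 248) = 2403244577/1253284017 - 1*(-4) = 2403244577/1253284017 + 4 = 7416380645/1253284017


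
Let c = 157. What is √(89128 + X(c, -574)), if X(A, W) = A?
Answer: √89285 ≈ 298.81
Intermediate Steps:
√(89128 + X(c, -574)) = √(89128 + 157) = √89285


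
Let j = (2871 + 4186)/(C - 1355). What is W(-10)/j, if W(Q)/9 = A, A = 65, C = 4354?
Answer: 1754415/7057 ≈ 248.61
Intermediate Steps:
j = 7057/2999 (j = (2871 + 4186)/(4354 - 1355) = 7057/2999 ≈ 2.3531)
W(Q) = 585 (W(Q) = 9*65 = 585)
W(-10)/j = 585/(7057/2999) = 585*(2999/7057) = 1754415/7057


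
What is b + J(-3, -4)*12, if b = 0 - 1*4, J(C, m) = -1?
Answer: -16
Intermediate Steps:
b = -4 (b = 0 - 4 = -4)
b + J(-3, -4)*12 = -4 - 1*12 = -4 - 12 = -16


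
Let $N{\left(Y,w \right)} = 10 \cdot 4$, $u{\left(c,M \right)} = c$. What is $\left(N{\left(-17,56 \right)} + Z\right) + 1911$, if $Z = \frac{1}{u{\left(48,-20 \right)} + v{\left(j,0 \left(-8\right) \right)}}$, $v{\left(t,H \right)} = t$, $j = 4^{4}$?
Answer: $\frac{593105}{304} \approx 1951.0$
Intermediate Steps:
$j = 256$
$Z = \frac{1}{304}$ ($Z = \frac{1}{48 + 256} = \frac{1}{304} \approx 0.0032895$)
$N{\left(Y,w \right)} = 40$
$\left(N{\left(-17,56 \right)} + Z\right) + 1911 = \left(40 + \frac{1}{304}\right) + 1911 = \frac{12161}{304} + 1911 = \frac{593105}{304}$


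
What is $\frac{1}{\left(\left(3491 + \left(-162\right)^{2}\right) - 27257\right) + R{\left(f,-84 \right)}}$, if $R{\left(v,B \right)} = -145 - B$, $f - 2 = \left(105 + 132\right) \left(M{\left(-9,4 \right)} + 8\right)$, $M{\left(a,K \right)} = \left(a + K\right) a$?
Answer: $\frac{1}{2417} \approx 0.00041374$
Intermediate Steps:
$M{\left(a,K \right)} = a \left(K + a\right)$ ($M{\left(a,K \right)} = \left(K + a\right) a = a \left(K + a\right)$)
$f = 12563$ ($f = 2 + \left(105 + 132\right) \left(- 9 \left(4 - 9\right) + 8\right) = 2 + 237 \left(\left(-9\right) \left(-5\right) + 8\right) = 2 + 237 \left(45 + 8\right) = 2 + 237 \cdot 53 = 2 + 12561 = 12563$)
$\frac{1}{\left(\left(3491 + \left(-162\right)^{2}\right) - 27257\right) + R{\left(f,-84 \right)}} = \frac{1}{\left(\left(3491 + \left(-162\right)^{2}\right) - 27257\right) - 61} = \frac{1}{\left(\left(3491 + 26244\right) - 27257\right) + \left(-145 + 84\right)} = \frac{1}{\left(29735 - 27257\right) - 61} = \frac{1}{2478 - 61} = \frac{1}{2417}$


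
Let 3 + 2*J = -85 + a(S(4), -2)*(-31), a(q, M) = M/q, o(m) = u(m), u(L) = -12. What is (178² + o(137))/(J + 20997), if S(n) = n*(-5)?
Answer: 633440/419029 ≈ 1.5117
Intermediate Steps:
S(n) = -5*n
o(m) = -12
J = -911/20 (J = -3/2 + (-85 - 2/((-5*4))*(-31))/2 = -3/2 + (-85 - 2/(-20)*(-31))/2 = -3/2 + (-85 - 2*(-1/20)*(-31))/2 = -3/2 + (-85 + (⅒)*(-31))/2 = -3/2 + (-85 - 31/10)/2 = -3/2 + (½)*(-881/10) = -3/2 - 881/20 = -911/20 ≈ -45.550)
(178² + o(137))/(J + 20997) = (178² - 12)/(-911/20 + 20997) = (31684 - 12)/(419029/20) = 31672*(20/419029) = 633440/419029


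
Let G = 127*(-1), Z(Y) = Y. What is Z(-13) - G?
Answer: 114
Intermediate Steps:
G = -127
Z(-13) - G = -13 - 1*(-127) = -13 + 127 = 114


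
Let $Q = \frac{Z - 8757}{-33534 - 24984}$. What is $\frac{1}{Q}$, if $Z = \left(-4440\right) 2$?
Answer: $\frac{19506}{5879} \approx 3.3179$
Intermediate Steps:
$Z = -8880$
$Q = \frac{5879}{19506}$ ($Q = \frac{-8880 - 8757}{-33534 - 24984} = - \frac{17637}{-58518} = \left(-17637\right) \left(- \frac{1}{58518}\right) = \frac{5879}{19506} \approx 0.30139$)
$\frac{1}{Q} = \frac{1}{\frac{5879}{19506}} = \frac{19506}{5879}$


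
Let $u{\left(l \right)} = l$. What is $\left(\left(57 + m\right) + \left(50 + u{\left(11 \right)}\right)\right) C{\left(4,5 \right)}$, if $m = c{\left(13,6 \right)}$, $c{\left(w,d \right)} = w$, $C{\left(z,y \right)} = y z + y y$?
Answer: $5895$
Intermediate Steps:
$C{\left(z,y \right)} = y^{2} + y z$ ($C{\left(z,y \right)} = y z + y^{2} = y^{2} + y z$)
$m = 13$
$\left(\left(57 + m\right) + \left(50 + u{\left(11 \right)}\right)\right) C{\left(4,5 \right)} = \left(\left(57 + 13\right) + \left(50 + 11\right)\right) 5 \left(5 + 4\right) = \left(70 + 61\right) 5 \cdot 9 = 131 \cdot 45 = 5895$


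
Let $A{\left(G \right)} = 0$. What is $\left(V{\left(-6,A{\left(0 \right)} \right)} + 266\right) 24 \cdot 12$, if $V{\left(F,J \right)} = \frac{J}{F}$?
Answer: $76608$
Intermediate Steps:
$\left(V{\left(-6,A{\left(0 \right)} \right)} + 266\right) 24 \cdot 12 = \left(\frac{0}{-6} + 266\right) 24 \cdot 12 = \left(0 \left(- \frac{1}{6}\right) + 266\right) 288 = \left(0 + 266\right) 288 = 266 \cdot 288 = 76608$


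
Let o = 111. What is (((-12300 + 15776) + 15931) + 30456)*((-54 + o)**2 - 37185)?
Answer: -1692150768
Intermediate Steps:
(((-12300 + 15776) + 15931) + 30456)*((-54 + o)**2 - 37185) = (((-12300 + 15776) + 15931) + 30456)*((-54 + 111)**2 - 37185) = ((3476 + 15931) + 30456)*(57**2 - 37185) = (19407 + 30456)*(3249 - 37185) = 49863*(-33936) = -1692150768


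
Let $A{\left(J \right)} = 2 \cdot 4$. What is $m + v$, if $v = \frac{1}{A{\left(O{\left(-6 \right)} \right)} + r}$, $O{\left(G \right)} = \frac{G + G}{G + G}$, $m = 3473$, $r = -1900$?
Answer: $\frac{6570915}{1892} \approx 3473.0$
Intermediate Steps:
$O{\left(G \right)} = 1$ ($O{\left(G \right)} = \frac{2 G}{2 G} = 2 G \frac{1}{2 G} = 1$)
$A{\left(J \right)} = 8$
$v = - \frac{1}{1892}$ ($v = \frac{1}{8 - 1900} = \frac{1}{-1892} = - \frac{1}{1892} \approx -0.00052854$)
$m + v = 3473 - \frac{1}{1892} = \frac{6570915}{1892}$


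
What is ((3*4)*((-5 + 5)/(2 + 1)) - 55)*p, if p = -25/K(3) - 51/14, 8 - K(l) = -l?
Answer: 4555/14 ≈ 325.36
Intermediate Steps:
K(l) = 8 + l (K(l) = 8 - (-1)*l = 8 + l)
p = -911/154 (p = -25/(8 + 3) - 51/14 = -25/11 - 51*1/14 = -25*1/11 - 51/14 = -25/11 - 51/14 = -911/154 ≈ -5.9156)
((3*4)*((-5 + 5)/(2 + 1)) - 55)*p = ((3*4)*((-5 + 5)/(2 + 1)) - 55)*(-911/154) = (12*(0/3) - 55)*(-911/154) = (12*(0*(⅓)) - 55)*(-911/154) = (12*0 - 55)*(-911/154) = (0 - 55)*(-911/154) = -55*(-911/154) = 4555/14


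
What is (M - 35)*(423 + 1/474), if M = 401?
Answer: 12230683/79 ≈ 1.5482e+5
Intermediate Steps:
(M - 35)*(423 + 1/474) = (401 - 35)*(423 + 1/474) = 366*(423 + 1/474) = 366*(200503/474) = 12230683/79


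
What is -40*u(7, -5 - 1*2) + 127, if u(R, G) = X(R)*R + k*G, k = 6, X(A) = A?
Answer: -153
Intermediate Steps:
u(R, G) = R² + 6*G (u(R, G) = R*R + 6*G = R² + 6*G)
-40*u(7, -5 - 1*2) + 127 = -40*(7² + 6*(-5 - 1*2)) + 127 = -40*(49 + 6*(-5 - 2)) + 127 = -40*(49 + 6*(-7)) + 127 = -40*(49 - 42) + 127 = -40*7 + 127 = -280 + 127 = -153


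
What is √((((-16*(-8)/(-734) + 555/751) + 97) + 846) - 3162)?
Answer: I*√168522845605734/275617 ≈ 47.1*I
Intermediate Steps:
√((((-16*(-8)/(-734) + 555/751) + 97) + 846) - 3162) = √((((128*(-1/734) + 555*(1/751)) + 97) + 846) - 3162) = √((((-64/367 + 555/751) + 97) + 846) - 3162) = √(((155621/275617 + 97) + 846) - 3162) = √((26890470/275617 + 846) - 3162) = √(260062452/275617 - 3162) = √(-611438502/275617) = I*√168522845605734/275617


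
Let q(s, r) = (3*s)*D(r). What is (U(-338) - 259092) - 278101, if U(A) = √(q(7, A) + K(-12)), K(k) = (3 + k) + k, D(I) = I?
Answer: -537193 + 3*I*√791 ≈ -5.3719e+5 + 84.374*I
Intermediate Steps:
K(k) = 3 + 2*k
q(s, r) = 3*r*s (q(s, r) = (3*s)*r = 3*r*s)
U(A) = √(-21 + 21*A) (U(A) = √(3*A*7 + (3 + 2*(-12))) = √(21*A + (3 - 24)) = √(21*A - 21) = √(-21 + 21*A))
(U(-338) - 259092) - 278101 = (√(-21 + 21*(-338)) - 259092) - 278101 = (√(-21 - 7098) - 259092) - 278101 = (√(-7119) - 259092) - 278101 = (3*I*√791 - 259092) - 278101 = (-259092 + 3*I*√791) - 278101 = -537193 + 3*I*√791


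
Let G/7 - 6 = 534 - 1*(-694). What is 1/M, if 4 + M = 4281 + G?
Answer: 1/12915 ≈ 7.7429e-5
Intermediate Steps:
G = 8638 (G = 42 + 7*(534 - 1*(-694)) = 42 + 7*(534 + 694) = 42 + 7*1228 = 42 + 8596 = 8638)
M = 12915 (M = -4 + (4281 + 8638) = -4 + 12919 = 12915)
1/M = 1/12915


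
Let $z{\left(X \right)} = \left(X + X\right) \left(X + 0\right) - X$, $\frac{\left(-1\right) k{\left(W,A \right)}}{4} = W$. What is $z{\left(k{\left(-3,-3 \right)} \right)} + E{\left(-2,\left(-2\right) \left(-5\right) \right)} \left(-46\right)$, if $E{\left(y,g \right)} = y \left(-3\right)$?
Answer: $0$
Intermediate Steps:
$k{\left(W,A \right)} = - 4 W$
$E{\left(y,g \right)} = - 3 y$
$z{\left(X \right)} = - X + 2 X^{2}$ ($z{\left(X \right)} = 2 X X - X = 2 X^{2} - X = - X + 2 X^{2}$)
$z{\left(k{\left(-3,-3 \right)} \right)} + E{\left(-2,\left(-2\right) \left(-5\right) \right)} \left(-46\right) = \left(-4\right) \left(-3\right) \left(-1 + 2 \left(\left(-4\right) \left(-3\right)\right)\right) + \left(-3\right) \left(-2\right) \left(-46\right) = 12 \left(-1 + 2 \cdot 12\right) + 6 \left(-46\right) = 12 \left(-1 + 24\right) - 276 = 12 \cdot 23 - 276 = 276 - 276 = 0$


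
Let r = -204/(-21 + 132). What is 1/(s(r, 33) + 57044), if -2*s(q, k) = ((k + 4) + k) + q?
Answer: 37/2109367 ≈ 1.7541e-5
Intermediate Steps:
r = -68/37 (r = -204/111 = -204*1/111 = -68/37 ≈ -1.8378)
s(q, k) = -2 - k - q/2 (s(q, k) = -(((k + 4) + k) + q)/2 = -(((4 + k) + k) + q)/2 = -((4 + 2*k) + q)/2 = -(4 + q + 2*k)/2 = -2 - k - q/2)
1/(s(r, 33) + 57044) = 1/((-2 - 1*33 - 1/2*(-68/37)) + 57044) = 1/((-2 - 33 + 34/37) + 57044) = 1/(-1261/37 + 57044) = 1/(2109367/37) = 37/2109367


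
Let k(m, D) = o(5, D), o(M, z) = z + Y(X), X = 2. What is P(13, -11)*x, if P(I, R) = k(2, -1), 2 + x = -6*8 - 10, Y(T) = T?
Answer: -60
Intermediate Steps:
o(M, z) = 2 + z (o(M, z) = z + 2 = 2 + z)
x = -60 (x = -2 + (-6*8 - 10) = -2 + (-48 - 10) = -2 - 58 = -60)
k(m, D) = 2 + D
P(I, R) = 1 (P(I, R) = 2 - 1 = 1)
P(13, -11)*x = 1*(-60) = -60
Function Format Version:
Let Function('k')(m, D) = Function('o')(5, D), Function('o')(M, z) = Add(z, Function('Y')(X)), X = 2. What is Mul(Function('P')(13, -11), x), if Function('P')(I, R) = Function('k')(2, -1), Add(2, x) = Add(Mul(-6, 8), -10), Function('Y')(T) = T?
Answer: -60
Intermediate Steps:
Function('o')(M, z) = Add(2, z) (Function('o')(M, z) = Add(z, 2) = Add(2, z))
x = -60 (x = Add(-2, Add(Mul(-6, 8), -10)) = Add(-2, Add(-48, -10)) = Add(-2, -58) = -60)
Function('k')(m, D) = Add(2, D)
Function('P')(I, R) = 1 (Function('P')(I, R) = Add(2, -1) = 1)
Mul(Function('P')(13, -11), x) = Mul(1, -60) = -60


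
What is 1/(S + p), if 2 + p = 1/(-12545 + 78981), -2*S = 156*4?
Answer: -66436/20860903 ≈ -0.0031847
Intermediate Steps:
S = -312 (S = -78*4 = -1/2*624 = -312)
p = -132871/66436 (p = -2 + 1/(-12545 + 78981) = -2 + 1/66436 = -132871/66436 ≈ -2.0000)
1/(S + p) = 1/(-312 - 132871/66436) = 1/(-20860903/66436) = -66436/20860903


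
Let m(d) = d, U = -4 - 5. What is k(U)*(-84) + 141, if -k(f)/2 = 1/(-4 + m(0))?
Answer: 99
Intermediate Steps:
U = -9
k(f) = ½ (k(f) = -2/(-4 + 0) = -2/(-4) = -2*(-¼) = ½)
k(U)*(-84) + 141 = (½)*(-84) + 141 = -42 + 141 = 99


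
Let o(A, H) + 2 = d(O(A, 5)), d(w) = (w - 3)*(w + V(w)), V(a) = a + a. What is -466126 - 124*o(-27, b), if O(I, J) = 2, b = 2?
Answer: -465134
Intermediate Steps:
V(a) = 2*a
d(w) = 3*w*(-3 + w) (d(w) = (w - 3)*(w + 2*w) = (-3 + w)*(3*w) = 3*w*(-3 + w))
o(A, H) = -8 (o(A, H) = -2 + 3*2*(-3 + 2) = -2 + 3*2*(-1) = -2 - 6 = -8)
-466126 - 124*o(-27, b) = -466126 - 124*(-8) = -466126 + 992 = -465134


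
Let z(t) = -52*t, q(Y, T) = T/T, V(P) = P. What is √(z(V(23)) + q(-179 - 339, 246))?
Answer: I*√1195 ≈ 34.569*I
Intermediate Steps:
q(Y, T) = 1
√(z(V(23)) + q(-179 - 339, 246)) = √(-52*23 + 1) = √(-1196 + 1) = √(-1195) = I*√1195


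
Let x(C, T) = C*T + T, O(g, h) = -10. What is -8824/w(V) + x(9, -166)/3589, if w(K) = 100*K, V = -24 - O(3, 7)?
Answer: 3668167/628075 ≈ 5.8403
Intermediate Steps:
V = -14 (V = -24 - 1*(-10) = -24 + 10 = -14)
x(C, T) = T + C*T
-8824/w(V) + x(9, -166)/3589 = -8824/(100*(-14)) - 166*(1 + 9)/3589 = -8824/(-1400) - 166*10*(1/3589) = -8824*(-1/1400) - 1660*1/3589 = 1103/175 - 1660/3589 = 3668167/628075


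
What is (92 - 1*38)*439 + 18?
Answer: 23724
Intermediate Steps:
(92 - 1*38)*439 + 18 = (92 - 38)*439 + 18 = 54*439 + 18 = 23706 + 18 = 23724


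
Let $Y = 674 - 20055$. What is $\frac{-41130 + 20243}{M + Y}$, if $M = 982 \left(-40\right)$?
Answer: $\frac{20887}{58661} \approx 0.35606$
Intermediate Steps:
$Y = -19381$ ($Y = 674 - 20055 = -19381$)
$M = -39280$
$\frac{-41130 + 20243}{M + Y} = \frac{-41130 + 20243}{-39280 - 19381} = - \frac{20887}{-58661} = \left(-20887\right) \left(- \frac{1}{58661}\right) = \frac{20887}{58661}$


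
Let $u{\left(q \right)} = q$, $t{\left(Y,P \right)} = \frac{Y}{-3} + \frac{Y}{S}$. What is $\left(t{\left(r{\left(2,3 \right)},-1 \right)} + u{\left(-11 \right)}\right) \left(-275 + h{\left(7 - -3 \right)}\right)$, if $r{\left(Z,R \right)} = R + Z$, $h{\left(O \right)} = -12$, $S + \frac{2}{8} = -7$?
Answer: $\frac{333494}{87} \approx 3833.3$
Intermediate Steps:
$S = - \frac{29}{4}$ ($S = - \frac{1}{4} - 7 = - \frac{29}{4} \approx -7.25$)
$t{\left(Y,P \right)} = - \frac{41 Y}{87}$ ($t{\left(Y,P \right)} = \frac{Y}{-3} + \frac{Y}{- \frac{29}{4}} = Y \left(- \frac{1}{3}\right) + Y \left(- \frac{4}{29}\right) = - \frac{Y}{3} - \frac{4 Y}{29} = - \frac{41 Y}{87}$)
$\left(t{\left(r{\left(2,3 \right)},-1 \right)} + u{\left(-11 \right)}\right) \left(-275 + h{\left(7 - -3 \right)}\right) = \left(- \frac{41 \left(3 + 2\right)}{87} - 11\right) \left(-275 - 12\right) = \left(\left(- \frac{41}{87}\right) 5 - 11\right) \left(-287\right) = \left(- \frac{205}{87} - 11\right) \left(-287\right) = \left(- \frac{1162}{87}\right) \left(-287\right) = \frac{333494}{87}$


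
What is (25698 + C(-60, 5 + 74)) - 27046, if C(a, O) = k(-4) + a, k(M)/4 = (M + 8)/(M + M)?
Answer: -1410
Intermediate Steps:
k(M) = 2*(8 + M)/M (k(M) = 4*((M + 8)/(M + M)) = 4*((8 + M)/((2*M))) = 4*((8 + M)*(1/(2*M))) = 4*((8 + M)/(2*M)) = 2*(8 + M)/M)
C(a, O) = -2 + a (C(a, O) = (2 + 16/(-4)) + a = (2 + 16*(-¼)) + a = (2 - 4) + a = -2 + a)
(25698 + C(-60, 5 + 74)) - 27046 = (25698 + (-2 - 60)) - 27046 = (25698 - 62) - 27046 = 25636 - 27046 = -1410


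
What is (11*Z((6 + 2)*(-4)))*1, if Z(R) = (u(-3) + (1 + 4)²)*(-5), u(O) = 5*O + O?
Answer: -385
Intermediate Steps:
u(O) = 6*O
Z(R) = -35 (Z(R) = (6*(-3) + (1 + 4)²)*(-5) = (-18 + 5²)*(-5) = (-18 + 25)*(-5) = 7*(-5) = -35)
(11*Z((6 + 2)*(-4)))*1 = (11*(-35))*1 = -385*1 = -385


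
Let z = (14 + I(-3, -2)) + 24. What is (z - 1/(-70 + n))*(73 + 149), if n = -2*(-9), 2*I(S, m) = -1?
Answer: 216561/26 ≈ 8329.3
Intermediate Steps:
I(S, m) = -½ (I(S, m) = (½)*(-1) = -½)
n = 18
z = 75/2 (z = (14 - ½) + 24 = 27/2 + 24 = 75/2 ≈ 37.500)
(z - 1/(-70 + n))*(73 + 149) = (75/2 - 1/(-70 + 18))*(73 + 149) = (75/2 - 1/(-52))*222 = (75/2 - 1*(-1/52))*222 = (75/2 + 1/52)*222 = (1951/52)*222 = 216561/26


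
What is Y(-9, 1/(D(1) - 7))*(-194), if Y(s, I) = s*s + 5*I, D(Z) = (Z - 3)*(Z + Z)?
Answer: -171884/11 ≈ -15626.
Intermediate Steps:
D(Z) = 2*Z*(-3 + Z) (D(Z) = (-3 + Z)*(2*Z) = 2*Z*(-3 + Z))
Y(s, I) = s**2 + 5*I
Y(-9, 1/(D(1) - 7))*(-194) = ((-9)**2 + 5/(2*1*(-3 + 1) - 7))*(-194) = (81 + 5/(2*1*(-2) - 7))*(-194) = (81 + 5/(-4 - 7))*(-194) = (81 + 5/(-11))*(-194) = (81 + 5*(-1/11))*(-194) = (81 - 5/11)*(-194) = (886/11)*(-194) = -171884/11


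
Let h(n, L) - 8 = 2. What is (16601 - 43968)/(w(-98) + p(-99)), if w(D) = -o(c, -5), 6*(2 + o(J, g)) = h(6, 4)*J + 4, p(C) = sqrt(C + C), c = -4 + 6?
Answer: 27367/101 + 82101*I*sqrt(22)/202 ≈ 270.96 + 1906.4*I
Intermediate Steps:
h(n, L) = 10 (h(n, L) = 8 + 2 = 10)
c = 2
p(C) = sqrt(2)*sqrt(C) (p(C) = sqrt(2*C) = sqrt(2)*sqrt(C))
o(J, g) = -4/3 + 5*J/3 (o(J, g) = -2 + (10*J + 4)/6 = -2 + (4 + 10*J)/6 = -2 + (2/3 + 5*J/3) = -4/3 + 5*J/3)
w(D) = -2 (w(D) = -(-4/3 + (5/3)*2) = -(-4/3 + 10/3) = -1*2 = -2)
(16601 - 43968)/(w(-98) + p(-99)) = (16601 - 43968)/(-2 + sqrt(2)*sqrt(-99)) = -27367/(-2 + sqrt(2)*(3*I*sqrt(11))) = -27367/(-2 + 3*I*sqrt(22))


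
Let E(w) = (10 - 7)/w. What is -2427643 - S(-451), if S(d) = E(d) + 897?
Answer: -1095271537/451 ≈ -2.4285e+6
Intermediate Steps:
E(w) = 3/w
S(d) = 897 + 3/d (S(d) = 3/d + 897 = 897 + 3/d)
-2427643 - S(-451) = -2427643 - (897 + 3/(-451)) = -2427643 - (897 + 3*(-1/451)) = -2427643 - (897 - 3/451) = -2427643 - 1*404544/451 = -2427643 - 404544/451 = -1095271537/451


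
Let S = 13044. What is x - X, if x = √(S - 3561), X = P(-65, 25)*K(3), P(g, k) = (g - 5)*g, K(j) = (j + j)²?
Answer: -163800 + √9483 ≈ -1.6370e+5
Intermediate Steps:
K(j) = 4*j² (K(j) = (2*j)² = 4*j²)
P(g, k) = g*(-5 + g) (P(g, k) = (-5 + g)*g = g*(-5 + g))
X = 163800 (X = (-65*(-5 - 65))*(4*3²) = (-65*(-70))*(4*9) = 4550*36 = 163800)
x = √9483 (x = √(13044 - 3561) = √9483 ≈ 97.381)
x - X = √9483 - 1*163800 = √9483 - 163800 = -163800 + √9483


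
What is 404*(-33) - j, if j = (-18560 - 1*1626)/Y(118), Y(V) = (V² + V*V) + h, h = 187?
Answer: -373742434/28035 ≈ -13331.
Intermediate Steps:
Y(V) = 187 + 2*V² (Y(V) = (V² + V*V) + 187 = (V² + V²) + 187 = 2*V² + 187 = 187 + 2*V²)
j = -20186/28035 (j = (-18560 - 1*1626)/(187 + 2*118²) = (-18560 - 1626)/(187 + 2*13924) = -20186/(187 + 27848) = -20186/28035 ≈ -0.72003)
404*(-33) - j = 404*(-33) - 1*(-20186/28035) = -13332 + 20186/28035 = -373742434/28035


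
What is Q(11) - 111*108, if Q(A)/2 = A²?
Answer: -11746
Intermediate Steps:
Q(A) = 2*A²
Q(11) - 111*108 = 2*11² - 111*108 = 2*121 - 11988 = 242 - 11988 = -11746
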